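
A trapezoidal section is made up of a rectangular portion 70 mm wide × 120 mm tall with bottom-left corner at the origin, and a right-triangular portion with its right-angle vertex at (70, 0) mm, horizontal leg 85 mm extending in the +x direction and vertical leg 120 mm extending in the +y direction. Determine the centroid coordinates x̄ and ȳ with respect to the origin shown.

Part | A | x̄ᵢ | ȳᵢ | A·x̄ᵢ | A·ȳᵢ
rectangular portion | 8400.00 | 35.00 | 60.00 | 294000.00 | 504000.00
triangular portion | 5100.00 | 98.33 | 40.00 | 501500.00 | 204000.00
Σ | 13500.00 |  |  | 795500.00 | 708000.00
x̄ = 795500.00 / 13500.00 = 58.93 mm
ȳ = 708000.00 / 13500.00 = 52.44 mm

x̄ = 58.93 mm, ȳ = 52.44 mm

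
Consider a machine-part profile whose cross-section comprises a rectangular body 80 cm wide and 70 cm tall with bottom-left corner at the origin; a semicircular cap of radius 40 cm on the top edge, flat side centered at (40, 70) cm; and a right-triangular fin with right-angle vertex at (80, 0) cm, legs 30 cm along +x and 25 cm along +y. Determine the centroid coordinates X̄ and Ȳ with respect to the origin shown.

rectangular body: A = 80 × 70 = 5600.00, centroid at (40.00, 35.00).
semicircular top: A = ½π·40² = 2513.27, centroid at (40.00, 86.98).
triangular fin: A = ½·30·25 = 375.00, centroid at (90.00, 8.33).
ΣA = 8488.27 cm²
ΣAX̄ = (5600.00)(40.00) + (2513.27)(40.00) + (375.00)(90.00) = 358280.96 cm³
ΣAȲ = (5600.00)(35.00) + (2513.27)(86.98) + (375.00)(8.33) = 417720.86 cm³
X̄ = 358280.96 / 8488.27 = 42.21 cm
Ȳ = 417720.86 / 8488.27 = 49.21 cm

X̄ = 42.21 cm, Ȳ = 49.21 cm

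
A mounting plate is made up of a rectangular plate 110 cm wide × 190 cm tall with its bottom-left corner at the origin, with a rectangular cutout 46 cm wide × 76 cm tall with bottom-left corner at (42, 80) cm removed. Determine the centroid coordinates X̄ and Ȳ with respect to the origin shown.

plate: A = 110 × 190 = 20900.00, centroid at (55.00, 95.00).
hole: A = −(46 × 76) = -3496.00, centroid at (65.00, 118.00).
ΣA = 17404.00 cm², ΣAX̄ = 922260.00 cm³, ΣAȲ = 1572972.00 cm³.
X̄ = 922260.00/17404.00 = 52.99 cm; Ȳ = 1572972.00/17404.00 = 90.38 cm.

X̄ = 52.99 cm, Ȳ = 90.38 cm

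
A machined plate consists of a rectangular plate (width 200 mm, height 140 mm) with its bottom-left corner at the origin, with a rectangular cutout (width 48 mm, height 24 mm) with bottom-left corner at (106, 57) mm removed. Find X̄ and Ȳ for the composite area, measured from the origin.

X̄ = 98.71 mm, Ȳ = 70.04 mm

plate: A = 200 × 140 = 28000.00, centroid at (100.00, 70.00).
hole: A = −(48 × 24) = -1152.00, centroid at (130.00, 69.00).
ΣA = 26848.00 mm²
ΣAX̄ = (28000.00)(100.00) + (-1152.00)(130.00) = 2650240.00 mm³
ΣAȲ = (28000.00)(70.00) + (-1152.00)(69.00) = 1880512.00 mm³
X̄ = 2650240.00 / 26848.00 = 98.71 mm
Ȳ = 1880512.00 / 26848.00 = 70.04 mm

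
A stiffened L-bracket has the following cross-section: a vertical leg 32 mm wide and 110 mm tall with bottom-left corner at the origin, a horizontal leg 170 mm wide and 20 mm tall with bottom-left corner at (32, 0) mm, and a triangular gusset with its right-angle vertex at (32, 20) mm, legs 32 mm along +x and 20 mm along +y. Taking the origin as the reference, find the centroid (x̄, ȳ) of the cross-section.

x̄ = 64.61 mm, ȳ = 32.62 mm

vertical leg: A = 32 × 110 = 3520.00, centroid at (16.00, 55.00).
horizontal leg: A = 170 × 20 = 3400.00, centroid at (117.00, 10.00).
gusset: A = ½·32·20 = 320.00, centroid at (42.67, 26.67).
ΣA = 7240.00 mm²
ΣAx̄ = (3520.00)(16.00) + (3400.00)(117.00) + (320.00)(42.67) = 467773.33 mm³
ΣAȳ = (3520.00)(55.00) + (3400.00)(10.00) + (320.00)(26.67) = 236133.33 mm³
x̄ = 467773.33 / 7240.00 = 64.61 mm
ȳ = 236133.33 / 7240.00 = 32.62 mm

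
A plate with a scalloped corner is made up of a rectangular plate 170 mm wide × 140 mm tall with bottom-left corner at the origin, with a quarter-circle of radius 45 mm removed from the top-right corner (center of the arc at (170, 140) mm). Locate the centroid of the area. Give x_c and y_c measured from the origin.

x_c = 80.28 mm, y_c = 66.35 mm

plate: A = 170 × 140 = 23800.00, centroid at (85.00, 70.00).
removed quarter-circle: A = −¼π·45² = -1590.43, centroid at (150.90, 120.90).
ΣA = 22209.57 mm²
ΣAx_c = (23800.00)(85.00) + (-1590.43)(150.90) = 1783001.68 mm³
ΣAy_c = (23800.00)(70.00) + (-1590.43)(120.90) = 1473714.62 mm³
x_c = 1783001.68 / 22209.57 = 80.28 mm
y_c = 1473714.62 / 22209.57 = 66.35 mm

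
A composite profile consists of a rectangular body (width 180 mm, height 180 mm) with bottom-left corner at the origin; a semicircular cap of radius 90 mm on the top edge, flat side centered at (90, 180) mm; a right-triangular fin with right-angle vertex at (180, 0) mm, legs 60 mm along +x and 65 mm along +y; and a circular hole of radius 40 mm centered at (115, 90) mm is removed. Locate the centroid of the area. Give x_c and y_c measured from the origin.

rectangular body: A = 180 × 180 = 32400.00, centroid at (90.00, 90.00).
semicircular top: A = ½π·90² = 12723.45, centroid at (90.00, 218.20).
triangular fin: A = ½·60·65 = 1950.00, centroid at (200.00, 21.67).
hole: A = −π·40² = -5026.55, centroid at (115.00, 90.00).
ΣA = 42046.90 mm², ΣAx_c = 3873057.47 mm³, ΣAy_c = 5282081.70 mm³.
x_c = 3873057.47/42046.90 = 92.11 mm; y_c = 5282081.70/42046.90 = 125.62 mm.

x_c = 92.11 mm, y_c = 125.62 mm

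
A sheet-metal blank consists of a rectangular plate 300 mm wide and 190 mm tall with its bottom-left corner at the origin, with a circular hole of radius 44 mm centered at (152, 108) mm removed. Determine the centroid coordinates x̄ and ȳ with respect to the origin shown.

plate: A = 300 × 190 = 57000.00, centroid at (150.00, 95.00).
hole: A = −π·44² = -6082.12, centroid at (152.00, 108.00).
ΣA = 50917.88 mm², ΣAx̄ = 7625517.25 mm³, ΣAȳ = 4758130.68 mm³.
x̄ = 7625517.25/50917.88 = 149.76 mm; ȳ = 4758130.68/50917.88 = 93.45 mm.

x̄ = 149.76 mm, ȳ = 93.45 mm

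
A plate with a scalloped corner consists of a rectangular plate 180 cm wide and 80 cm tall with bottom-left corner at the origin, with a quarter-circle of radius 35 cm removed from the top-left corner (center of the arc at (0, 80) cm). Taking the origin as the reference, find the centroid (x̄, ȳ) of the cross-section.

x̄ = 95.38 cm, ȳ = 38.20 cm

plate: A = 180 × 80 = 14400.00, centroid at (90.00, 40.00).
removed quarter-circle: A = −¼π·35² = -962.11, centroid at (14.85, 65.15).
ΣA = 13437.89 cm², ΣAx̄ = 1281708.33 cm³, ΣAȳ = 513322.65 cm³.
x̄ = 1281708.33/13437.89 = 95.38 cm; ȳ = 513322.65/13437.89 = 38.20 cm.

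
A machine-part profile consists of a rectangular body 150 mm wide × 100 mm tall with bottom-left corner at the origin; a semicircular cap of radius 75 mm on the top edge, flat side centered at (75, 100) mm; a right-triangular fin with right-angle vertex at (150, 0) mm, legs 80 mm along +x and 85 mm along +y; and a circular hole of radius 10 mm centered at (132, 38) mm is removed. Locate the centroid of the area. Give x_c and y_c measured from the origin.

Part | A | x̄ᵢ | ȳᵢ | A·x̄ᵢ | A·ȳᵢ
rectangular body | 15000.00 | 75.00 | 50.00 | 1125000.00 | 750000.00
semicircular top | 8835.73 | 75.00 | 131.83 | 662679.70 | 1164822.93
triangular fin | 3400.00 | 176.67 | 28.33 | 600666.67 | 96333.33
hole | -314.16 | 132.00 | 38.00 | -41469.02 | -11938.05
Σ | 26921.57 |  |  | 2346877.34 | 1999218.22
x_c = 2346877.34 / 26921.57 = 87.17 mm
y_c = 1999218.22 / 26921.57 = 74.26 mm

x_c = 87.17 mm, y_c = 74.26 mm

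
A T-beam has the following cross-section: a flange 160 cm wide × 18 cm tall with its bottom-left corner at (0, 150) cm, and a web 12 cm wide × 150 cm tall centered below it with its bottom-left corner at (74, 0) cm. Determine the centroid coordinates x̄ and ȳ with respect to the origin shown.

web: A = 12 × 150 = 1800.00, centroid at (80.00, 75.00).
flange: A = 160 × 18 = 2880.00, centroid at (80.00, 159.00).
ΣA = 4680.00 cm², ΣAx̄ = 374400.00 cm³, ΣAȳ = 592920.00 cm³.
x̄ = 374400.00/4680.00 = 80.00 cm; ȳ = 592920.00/4680.00 = 126.69 cm.

x̄ = 80.00 cm, ȳ = 126.69 cm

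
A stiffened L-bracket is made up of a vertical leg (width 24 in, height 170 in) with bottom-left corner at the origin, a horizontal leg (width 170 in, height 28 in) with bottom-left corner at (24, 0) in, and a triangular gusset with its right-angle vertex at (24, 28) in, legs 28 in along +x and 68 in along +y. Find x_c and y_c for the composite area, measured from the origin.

x_c = 61.23 in, y_c = 47.15 in

vertical leg: A = 24 × 170 = 4080.00, centroid at (12.00, 85.00).
horizontal leg: A = 170 × 28 = 4760.00, centroid at (109.00, 14.00).
gusset: A = ½·28·68 = 952.00, centroid at (33.33, 50.67).
ΣA = 9792.00 in², ΣAx_c = 599533.33 in³, ΣAy_c = 461674.67 in³.
x_c = 599533.33/9792.00 = 61.23 in; y_c = 461674.67/9792.00 = 47.15 in.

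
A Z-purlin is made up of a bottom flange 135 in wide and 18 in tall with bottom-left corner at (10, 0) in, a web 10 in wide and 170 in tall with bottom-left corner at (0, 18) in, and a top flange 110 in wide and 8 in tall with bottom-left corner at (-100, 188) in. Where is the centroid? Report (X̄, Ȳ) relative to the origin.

X̄ = 31.38 in, Ȳ = 73.04 in

bottom flange: A = 135 × 18 = 2430.00, centroid at (77.50, 9.00).
web: A = 10 × 170 = 1700.00, centroid at (5.00, 103.00).
top flange: A = 110 × 8 = 880.00, centroid at (-45.00, 192.00).
ΣA = 5010.00 in², ΣAX̄ = 157225.00 in³, ΣAȲ = 365930.00 in³.
X̄ = 157225.00/5010.00 = 31.38 in; Ȳ = 365930.00/5010.00 = 73.04 in.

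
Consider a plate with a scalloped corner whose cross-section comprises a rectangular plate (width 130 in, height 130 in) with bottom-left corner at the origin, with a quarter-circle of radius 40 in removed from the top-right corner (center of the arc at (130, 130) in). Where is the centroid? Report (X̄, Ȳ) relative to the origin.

plate: A = 130 × 130 = 16900.00, centroid at (65.00, 65.00).
removed quarter-circle: A = −¼π·40² = -1256.64, centroid at (113.02, 113.02).
ΣA = 15643.36 in²
ΣAX̄ = (16900.00)(65.00) + (-1256.64)(113.02) = 956470.52 in³
ΣAȲ = (16900.00)(65.00) + (-1256.64)(113.02) = 956470.52 in³
X̄ = 956470.52 / 15643.36 = 61.14 in
Ȳ = 956470.52 / 15643.36 = 61.14 in

X̄ = 61.14 in, Ȳ = 61.14 in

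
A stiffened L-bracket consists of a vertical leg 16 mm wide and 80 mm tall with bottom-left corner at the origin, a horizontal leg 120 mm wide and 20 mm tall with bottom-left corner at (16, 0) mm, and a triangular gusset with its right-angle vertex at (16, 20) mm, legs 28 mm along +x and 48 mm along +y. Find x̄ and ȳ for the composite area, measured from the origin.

Part | A | x̄ᵢ | ȳᵢ | A·x̄ᵢ | A·ȳᵢ
vertical leg | 1280.00 | 8.00 | 40.00 | 10240.00 | 51200.00
horizontal leg | 2400.00 | 76.00 | 10.00 | 182400.00 | 24000.00
gusset | 672.00 | 25.33 | 36.00 | 17024.00 | 24192.00
Σ | 4352.00 |  |  | 209664.00 | 99392.00
x̄ = 209664.00 / 4352.00 = 48.18 mm
ȳ = 99392.00 / 4352.00 = 22.84 mm

x̄ = 48.18 mm, ȳ = 22.84 mm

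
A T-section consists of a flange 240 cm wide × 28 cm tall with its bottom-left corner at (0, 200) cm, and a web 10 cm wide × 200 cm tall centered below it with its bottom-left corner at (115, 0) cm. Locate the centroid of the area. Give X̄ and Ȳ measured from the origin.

X̄ = 120.00 cm, Ȳ = 187.85 cm

web: A = 10 × 200 = 2000.00, centroid at (120.00, 100.00).
flange: A = 240 × 28 = 6720.00, centroid at (120.00, 214.00).
ΣA = 8720.00 cm², ΣAX̄ = 1046400.00 cm³, ΣAȲ = 1638080.00 cm³.
X̄ = 1046400.00/8720.00 = 120.00 cm; Ȳ = 1638080.00/8720.00 = 187.85 cm.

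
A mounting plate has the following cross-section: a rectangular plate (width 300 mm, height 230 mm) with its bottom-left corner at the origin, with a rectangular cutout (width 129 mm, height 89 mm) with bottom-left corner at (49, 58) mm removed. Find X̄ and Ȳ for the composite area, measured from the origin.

X̄ = 157.29 mm, Ȳ = 117.50 mm

Part | A | x̄ᵢ | ȳᵢ | A·x̄ᵢ | A·ȳᵢ
plate | 69000.00 | 150.00 | 115.00 | 10350000.00 | 7935000.00
hole | -11481.00 | 113.50 | 102.50 | -1303093.50 | -1176802.50
Σ | 57519.00 |  |  | 9046906.50 | 6758197.50
X̄ = 9046906.50 / 57519.00 = 157.29 mm
Ȳ = 6758197.50 / 57519.00 = 117.50 mm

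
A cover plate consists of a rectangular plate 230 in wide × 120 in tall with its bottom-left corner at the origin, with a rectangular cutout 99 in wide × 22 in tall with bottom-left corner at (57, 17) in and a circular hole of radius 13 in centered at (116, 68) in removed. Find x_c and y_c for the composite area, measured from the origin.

x_c = 115.72 in, y_c = 62.63 in

Part | A | x̄ᵢ | ȳᵢ | A·x̄ᵢ | A·ȳᵢ
plate | 27600.00 | 115.00 | 60.00 | 3174000.00 | 1656000.00
hole 1 | -2178.00 | 106.50 | 28.00 | -231957.00 | -60984.00
hole 2 | -530.93 | 116.00 | 68.00 | -61587.78 | -36103.18
Σ | 24891.07 |  |  | 2880455.22 | 1558912.82
x_c = 2880455.22 / 24891.07 = 115.72 in
y_c = 1558912.82 / 24891.07 = 62.63 in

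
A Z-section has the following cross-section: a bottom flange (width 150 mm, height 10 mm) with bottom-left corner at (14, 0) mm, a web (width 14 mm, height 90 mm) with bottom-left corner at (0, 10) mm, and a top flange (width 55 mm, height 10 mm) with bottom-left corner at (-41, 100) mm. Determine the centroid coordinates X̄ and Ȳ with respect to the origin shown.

X̄ = 40.75 mm, Ȳ = 40.65 mm

Part | A | x̄ᵢ | ȳᵢ | A·x̄ᵢ | A·ȳᵢ
bottom flange | 1500.00 | 89.00 | 5.00 | 133500.00 | 7500.00
web | 1260.00 | 7.00 | 55.00 | 8820.00 | 69300.00
top flange | 550.00 | -13.50 | 105.00 | -7425.00 | 57750.00
Σ | 3310.00 |  |  | 134895.00 | 134550.00
X̄ = 134895.00 / 3310.00 = 40.75 mm
Ȳ = 134550.00 / 3310.00 = 40.65 mm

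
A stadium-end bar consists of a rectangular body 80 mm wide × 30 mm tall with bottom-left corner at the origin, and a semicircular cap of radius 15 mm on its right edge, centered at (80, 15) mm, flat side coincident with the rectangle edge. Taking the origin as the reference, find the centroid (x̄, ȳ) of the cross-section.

x̄ = 45.95 mm, ȳ = 15.00 mm

Part | A | x̄ᵢ | ȳᵢ | A·x̄ᵢ | A·ȳᵢ
rectangular body | 2400.00 | 40.00 | 15.00 | 96000.00 | 36000.00
semicircular end | 353.43 | 86.37 | 15.00 | 30524.33 | 5301.44
Σ | 2753.43 |  |  | 126524.33 | 41301.44
x̄ = 126524.33 / 2753.43 = 45.95 mm
ȳ = 41301.44 / 2753.43 = 15.00 mm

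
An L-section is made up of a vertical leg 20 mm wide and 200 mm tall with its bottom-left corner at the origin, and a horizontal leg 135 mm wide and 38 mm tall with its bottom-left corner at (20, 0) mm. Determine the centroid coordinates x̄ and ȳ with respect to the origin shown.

Part | A | x̄ᵢ | ȳᵢ | A·x̄ᵢ | A·ȳᵢ
vertical leg | 4000.00 | 10.00 | 100.00 | 40000.00 | 400000.00
horizontal leg | 5130.00 | 87.50 | 19.00 | 448875.00 | 97470.00
Σ | 9130.00 |  |  | 488875.00 | 497470.00
x̄ = 488875.00 / 9130.00 = 53.55 mm
ȳ = 497470.00 / 9130.00 = 54.49 mm

x̄ = 53.55 mm, ȳ = 54.49 mm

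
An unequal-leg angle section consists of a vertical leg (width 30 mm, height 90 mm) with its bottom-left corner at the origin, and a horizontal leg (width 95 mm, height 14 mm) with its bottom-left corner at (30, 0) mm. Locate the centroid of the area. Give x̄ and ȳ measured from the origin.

vertical leg: A = 30 × 90 = 2700.00, centroid at (15.00, 45.00).
horizontal leg: A = 95 × 14 = 1330.00, centroid at (77.50, 7.00).
ΣA = 4030.00 mm²
ΣAx̄ = (2700.00)(15.00) + (1330.00)(77.50) = 143575.00 mm³
ΣAȳ = (2700.00)(45.00) + (1330.00)(7.00) = 130810.00 mm³
x̄ = 143575.00 / 4030.00 = 35.63 mm
ȳ = 130810.00 / 4030.00 = 32.46 mm

x̄ = 35.63 mm, ȳ = 32.46 mm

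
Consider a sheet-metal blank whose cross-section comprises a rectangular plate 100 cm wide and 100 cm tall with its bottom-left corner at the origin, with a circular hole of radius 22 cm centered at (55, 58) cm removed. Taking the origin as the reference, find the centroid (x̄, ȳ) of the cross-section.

plate: A = 100 × 100 = 10000.00, centroid at (50.00, 50.00).
hole: A = −π·22² = -1520.53, centroid at (55.00, 58.00).
ΣA = 8479.47 cm²
ΣAx̄ = (10000.00)(50.00) + (-1520.53)(55.00) = 416370.80 cm³
ΣAȳ = (10000.00)(50.00) + (-1520.53)(58.00) = 411809.21 cm³
x̄ = 416370.80 / 8479.47 = 49.10 cm
ȳ = 411809.21 / 8479.47 = 48.57 cm

x̄ = 49.10 cm, ȳ = 48.57 cm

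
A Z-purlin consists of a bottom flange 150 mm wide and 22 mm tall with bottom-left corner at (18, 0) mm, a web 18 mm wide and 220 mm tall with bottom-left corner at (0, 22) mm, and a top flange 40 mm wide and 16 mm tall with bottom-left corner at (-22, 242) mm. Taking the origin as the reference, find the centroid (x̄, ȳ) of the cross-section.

bottom flange: A = 150 × 22 = 3300.00, centroid at (93.00, 11.00).
web: A = 18 × 220 = 3960.00, centroid at (9.00, 132.00).
top flange: A = 40 × 16 = 640.00, centroid at (-2.00, 250.00).
ΣA = 7900.00 mm², ΣAx̄ = 341260.00 mm³, ΣAȳ = 719020.00 mm³.
x̄ = 341260.00/7900.00 = 43.20 mm; ȳ = 719020.00/7900.00 = 91.02 mm.

x̄ = 43.20 mm, ȳ = 91.02 mm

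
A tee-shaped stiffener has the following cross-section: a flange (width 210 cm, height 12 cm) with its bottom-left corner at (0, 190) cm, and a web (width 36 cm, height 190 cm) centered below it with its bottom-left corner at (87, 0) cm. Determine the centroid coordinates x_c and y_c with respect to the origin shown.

web: A = 36 × 190 = 6840.00, centroid at (105.00, 95.00).
flange: A = 210 × 12 = 2520.00, centroid at (105.00, 196.00).
ΣA = 9360.00 cm²
ΣAx_c = (6840.00)(105.00) + (2520.00)(105.00) = 982800.00 cm³
ΣAy_c = (6840.00)(95.00) + (2520.00)(196.00) = 1143720.00 cm³
x_c = 982800.00 / 9360.00 = 105.00 cm
y_c = 1143720.00 / 9360.00 = 122.19 cm

x_c = 105.00 cm, y_c = 122.19 cm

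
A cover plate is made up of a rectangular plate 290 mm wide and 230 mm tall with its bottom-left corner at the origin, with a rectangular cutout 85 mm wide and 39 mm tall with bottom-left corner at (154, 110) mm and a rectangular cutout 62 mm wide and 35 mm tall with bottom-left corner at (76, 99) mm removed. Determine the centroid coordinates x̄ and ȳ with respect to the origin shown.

x̄ = 143.56 mm, ȳ = 114.16 mm

Part | A | x̄ᵢ | ȳᵢ | A·x̄ᵢ | A·ȳᵢ
plate | 66700.00 | 145.00 | 115.00 | 9671500.00 | 7670500.00
hole 1 | -3315.00 | 196.50 | 129.50 | -651397.50 | -429292.50
hole 2 | -2170.00 | 107.00 | 116.50 | -232190.00 | -252805.00
Σ | 61215.00 |  |  | 8787912.50 | 6988402.50
x̄ = 8787912.50 / 61215.00 = 143.56 mm
ȳ = 6988402.50 / 61215.00 = 114.16 mm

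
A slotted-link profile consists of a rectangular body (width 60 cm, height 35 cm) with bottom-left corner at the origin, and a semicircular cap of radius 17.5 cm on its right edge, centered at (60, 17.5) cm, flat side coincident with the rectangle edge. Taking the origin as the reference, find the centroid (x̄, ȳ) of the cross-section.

Part | A | x̄ᵢ | ȳᵢ | A·x̄ᵢ | A·ȳᵢ
rectangular body | 2100.00 | 30.00 | 17.50 | 63000.00 | 36750.00
semicircular end | 481.06 | 67.43 | 17.50 | 32436.30 | 8418.49
Σ | 2581.06 |  |  | 95436.30 | 45168.49
x̄ = 95436.30 / 2581.06 = 36.98 cm
ȳ = 45168.49 / 2581.06 = 17.50 cm

x̄ = 36.98 cm, ȳ = 17.50 cm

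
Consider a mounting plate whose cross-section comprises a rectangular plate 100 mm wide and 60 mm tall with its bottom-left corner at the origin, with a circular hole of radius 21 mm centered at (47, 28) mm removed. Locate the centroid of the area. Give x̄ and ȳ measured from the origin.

x̄ = 50.90 mm, ȳ = 30.60 mm

plate: A = 100 × 60 = 6000.00, centroid at (50.00, 30.00).
hole: A = −π·21² = -1385.44, centroid at (47.00, 28.00).
ΣA = 4614.56 mm², ΣAx̄ = 234884.21 mm³, ΣAȳ = 141207.61 mm³.
x̄ = 234884.21/4614.56 = 50.90 mm; ȳ = 141207.61/4614.56 = 30.60 mm.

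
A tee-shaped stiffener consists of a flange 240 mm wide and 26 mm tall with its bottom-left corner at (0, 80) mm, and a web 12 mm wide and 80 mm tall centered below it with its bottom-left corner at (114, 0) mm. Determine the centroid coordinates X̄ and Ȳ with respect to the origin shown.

web: A = 12 × 80 = 960.00, centroid at (120.00, 40.00).
flange: A = 240 × 26 = 6240.00, centroid at (120.00, 93.00).
ΣA = 7200.00 mm², ΣAX̄ = 864000.00 mm³, ΣAȲ = 618720.00 mm³.
X̄ = 864000.00/7200.00 = 120.00 mm; Ȳ = 618720.00/7200.00 = 85.93 mm.

X̄ = 120.00 mm, Ȳ = 85.93 mm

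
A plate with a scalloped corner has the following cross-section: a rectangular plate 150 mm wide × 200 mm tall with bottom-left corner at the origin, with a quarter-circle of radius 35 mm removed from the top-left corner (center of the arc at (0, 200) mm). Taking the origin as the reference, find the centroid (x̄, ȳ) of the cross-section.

plate: A = 150 × 200 = 30000.00, centroid at (75.00, 100.00).
removed quarter-circle: A = −¼π·35² = -962.11, centroid at (14.85, 185.15).
ΣA = 29037.89 mm²
ΣAx̄ = (30000.00)(75.00) + (-962.11)(14.85) = 2235708.33 mm³
ΣAȳ = (30000.00)(100.00) + (-962.11)(185.15) = 2821869.12 mm³
x̄ = 2235708.33 / 29037.89 = 76.99 mm
ȳ = 2821869.12 / 29037.89 = 97.18 mm

x̄ = 76.99 mm, ȳ = 97.18 mm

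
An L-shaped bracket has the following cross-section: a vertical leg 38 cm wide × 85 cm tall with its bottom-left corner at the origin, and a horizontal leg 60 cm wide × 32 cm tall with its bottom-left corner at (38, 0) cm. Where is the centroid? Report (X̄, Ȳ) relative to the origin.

X̄ = 37.27 cm, Ȳ = 32.62 cm

vertical leg: A = 38 × 85 = 3230.00, centroid at (19.00, 42.50).
horizontal leg: A = 60 × 32 = 1920.00, centroid at (68.00, 16.00).
ΣA = 5150.00 cm², ΣAX̄ = 191930.00 cm³, ΣAȲ = 167995.00 cm³.
X̄ = 191930.00/5150.00 = 37.27 cm; Ȳ = 167995.00/5150.00 = 32.62 cm.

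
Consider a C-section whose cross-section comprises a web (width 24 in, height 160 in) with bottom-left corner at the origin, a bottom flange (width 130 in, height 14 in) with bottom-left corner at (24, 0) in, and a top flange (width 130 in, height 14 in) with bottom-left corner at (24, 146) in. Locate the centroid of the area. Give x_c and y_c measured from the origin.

x_c = 49.47 in, y_c = 80.00 in

Part | A | x̄ᵢ | ȳᵢ | A·x̄ᵢ | A·ȳᵢ
web | 3840.00 | 12.00 | 80.00 | 46080.00 | 307200.00
bottom flange | 1820.00 | 89.00 | 7.00 | 161980.00 | 12740.00
top flange | 1820.00 | 89.00 | 153.00 | 161980.00 | 278460.00
Σ | 7480.00 |  |  | 370040.00 | 598400.00
x_c = 370040.00 / 7480.00 = 49.47 in
y_c = 598400.00 / 7480.00 = 80.00 in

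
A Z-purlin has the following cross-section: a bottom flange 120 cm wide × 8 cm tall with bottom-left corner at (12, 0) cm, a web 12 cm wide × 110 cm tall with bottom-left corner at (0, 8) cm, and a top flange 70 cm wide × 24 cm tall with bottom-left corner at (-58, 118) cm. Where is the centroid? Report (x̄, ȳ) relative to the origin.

x̄ = 9.70 cm, ȳ = 77.12 cm

bottom flange: A = 120 × 8 = 960.00, centroid at (72.00, 4.00).
web: A = 12 × 110 = 1320.00, centroid at (6.00, 63.00).
top flange: A = 70 × 24 = 1680.00, centroid at (-23.00, 130.00).
ΣA = 3960.00 cm², ΣAx̄ = 38400.00 cm³, ΣAȳ = 305400.00 cm³.
x̄ = 38400.00/3960.00 = 9.70 cm; ȳ = 305400.00/3960.00 = 77.12 cm.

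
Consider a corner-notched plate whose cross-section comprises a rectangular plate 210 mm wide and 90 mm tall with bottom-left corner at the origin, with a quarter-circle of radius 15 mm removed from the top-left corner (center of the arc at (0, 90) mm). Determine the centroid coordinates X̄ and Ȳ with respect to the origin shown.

X̄ = 105.93 mm, Ȳ = 44.64 mm

plate: A = 210 × 90 = 18900.00, centroid at (105.00, 45.00).
removed quarter-circle: A = −¼π·15² = -176.71, centroid at (6.37, 83.63).
ΣA = 18723.29 mm²
ΣAX̄ = (18900.00)(105.00) + (-176.71)(6.37) = 1983375.00 mm³
ΣAȲ = (18900.00)(45.00) + (-176.71)(83.63) = 835720.69 mm³
X̄ = 1983375.00 / 18723.29 = 105.93 mm
Ȳ = 835720.69 / 18723.29 = 44.64 mm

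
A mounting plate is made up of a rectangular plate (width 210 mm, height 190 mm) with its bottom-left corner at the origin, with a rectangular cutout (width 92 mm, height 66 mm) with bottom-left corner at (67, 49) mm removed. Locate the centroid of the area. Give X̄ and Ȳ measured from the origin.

Part | A | x̄ᵢ | ȳᵢ | A·x̄ᵢ | A·ȳᵢ
plate | 39900.00 | 105.00 | 95.00 | 4189500.00 | 3790500.00
hole | -6072.00 | 113.00 | 82.00 | -686136.00 | -497904.00
Σ | 33828.00 |  |  | 3503364.00 | 3292596.00
X̄ = 3503364.00 / 33828.00 = 103.56 mm
Ȳ = 3292596.00 / 33828.00 = 97.33 mm

X̄ = 103.56 mm, Ȳ = 97.33 mm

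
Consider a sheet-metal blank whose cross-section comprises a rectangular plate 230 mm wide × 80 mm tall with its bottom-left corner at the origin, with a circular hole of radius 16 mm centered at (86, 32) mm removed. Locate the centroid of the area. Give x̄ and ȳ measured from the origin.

x̄ = 116.33 mm, ȳ = 40.37 mm

Part | A | x̄ᵢ | ȳᵢ | A·x̄ᵢ | A·ȳᵢ
plate | 18400.00 | 115.00 | 40.00 | 2116000.00 | 736000.00
hole | -804.25 | 86.00 | 32.00 | -69165.30 | -25735.93
Σ | 17595.75 |  |  | 2046834.70 | 710264.07
x̄ = 2046834.70 / 17595.75 = 116.33 mm
ȳ = 710264.07 / 17595.75 = 40.37 mm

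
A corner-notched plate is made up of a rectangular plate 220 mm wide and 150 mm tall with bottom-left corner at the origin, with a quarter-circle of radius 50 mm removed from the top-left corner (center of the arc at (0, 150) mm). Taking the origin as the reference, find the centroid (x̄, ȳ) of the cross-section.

x̄ = 115.62 mm, ȳ = 71.60 mm

plate: A = 220 × 150 = 33000.00, centroid at (110.00, 75.00).
removed quarter-circle: A = −¼π·50² = -1963.50, centroid at (21.22, 128.78).
ΣA = 31036.50 mm², ΣAx̄ = 3588333.33 mm³, ΣAȳ = 2222142.36 mm³.
x̄ = 3588333.33/31036.50 = 115.62 mm; ȳ = 2222142.36/31036.50 = 71.60 mm.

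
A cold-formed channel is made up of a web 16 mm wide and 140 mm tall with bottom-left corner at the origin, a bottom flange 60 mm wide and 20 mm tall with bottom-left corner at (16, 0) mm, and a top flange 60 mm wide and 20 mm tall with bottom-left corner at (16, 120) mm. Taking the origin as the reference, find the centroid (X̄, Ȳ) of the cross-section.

Part | A | x̄ᵢ | ȳᵢ | A·x̄ᵢ | A·ȳᵢ
web | 2240.00 | 8.00 | 70.00 | 17920.00 | 156800.00
bottom flange | 1200.00 | 46.00 | 10.00 | 55200.00 | 12000.00
top flange | 1200.00 | 46.00 | 130.00 | 55200.00 | 156000.00
Σ | 4640.00 |  |  | 128320.00 | 324800.00
X̄ = 128320.00 / 4640.00 = 27.66 mm
Ȳ = 324800.00 / 4640.00 = 70.00 mm

X̄ = 27.66 mm, Ȳ = 70.00 mm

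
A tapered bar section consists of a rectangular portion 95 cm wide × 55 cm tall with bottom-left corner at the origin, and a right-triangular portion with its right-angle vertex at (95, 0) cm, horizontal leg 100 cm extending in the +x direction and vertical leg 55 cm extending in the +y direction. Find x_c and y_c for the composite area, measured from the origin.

rectangular portion: A = 95 × 55 = 5225.00, centroid at (47.50, 27.50).
triangular portion: A = ½·100·55 = 2750.00, centroid at (128.33, 18.33).
ΣA = 7975.00 cm²
ΣAx_c = (5225.00)(47.50) + (2750.00)(128.33) = 601104.17 cm³
ΣAy_c = (5225.00)(27.50) + (2750.00)(18.33) = 194104.17 cm³
x_c = 601104.17 / 7975.00 = 75.37 cm
y_c = 194104.17 / 7975.00 = 24.34 cm

x_c = 75.37 cm, y_c = 24.34 cm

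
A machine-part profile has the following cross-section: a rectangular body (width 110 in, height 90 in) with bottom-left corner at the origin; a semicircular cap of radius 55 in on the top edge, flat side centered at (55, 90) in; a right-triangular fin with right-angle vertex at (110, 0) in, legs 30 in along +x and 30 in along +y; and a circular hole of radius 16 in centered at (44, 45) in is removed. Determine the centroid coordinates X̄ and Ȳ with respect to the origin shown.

X̄ = 57.66 in, Ȳ = 66.61 in

rectangular body: A = 110 × 90 = 9900.00, centroid at (55.00, 45.00).
semicircular top: A = ½π·55² = 4751.66, centroid at (55.00, 113.34).
triangular fin: A = ½·30·30 = 450.00, centroid at (120.00, 10.00).
hole: A = −π·16² = -804.25, centroid at (44.00, 45.00).
ΣA = 14297.41 in², ΣAX̄ = 824454.34 in³, ΣAȲ = 952374.82 in³.
X̄ = 824454.34/14297.41 = 57.66 in; Ȳ = 952374.82/14297.41 = 66.61 in.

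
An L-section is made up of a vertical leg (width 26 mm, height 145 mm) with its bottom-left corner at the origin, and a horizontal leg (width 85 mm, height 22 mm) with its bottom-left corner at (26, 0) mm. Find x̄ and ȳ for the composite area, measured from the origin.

x̄ = 31.40 mm, ȳ = 52.11 mm

vertical leg: A = 26 × 145 = 3770.00, centroid at (13.00, 72.50).
horizontal leg: A = 85 × 22 = 1870.00, centroid at (68.50, 11.00).
ΣA = 5640.00 mm², ΣAx̄ = 177105.00 mm³, ΣAȳ = 293895.00 mm³.
x̄ = 177105.00/5640.00 = 31.40 mm; ȳ = 293895.00/5640.00 = 52.11 mm.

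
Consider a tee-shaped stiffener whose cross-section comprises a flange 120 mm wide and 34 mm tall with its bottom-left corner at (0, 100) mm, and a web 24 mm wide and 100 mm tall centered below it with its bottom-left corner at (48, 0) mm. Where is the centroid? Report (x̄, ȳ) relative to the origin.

Part | A | x̄ᵢ | ȳᵢ | A·x̄ᵢ | A·ȳᵢ
web | 2400.00 | 60.00 | 50.00 | 144000.00 | 120000.00
flange | 4080.00 | 60.00 | 117.00 | 244800.00 | 477360.00
Σ | 6480.00 |  |  | 388800.00 | 597360.00
x̄ = 388800.00 / 6480.00 = 60.00 mm
ȳ = 597360.00 / 6480.00 = 92.19 mm

x̄ = 60.00 mm, ȳ = 92.19 mm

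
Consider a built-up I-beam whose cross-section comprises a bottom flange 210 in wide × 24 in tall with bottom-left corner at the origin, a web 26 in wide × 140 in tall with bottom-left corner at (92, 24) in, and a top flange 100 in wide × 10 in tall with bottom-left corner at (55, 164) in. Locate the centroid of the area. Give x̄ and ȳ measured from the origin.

Part | A | x̄ᵢ | ȳᵢ | A·x̄ᵢ | A·ȳᵢ
bottom flange | 5040.00 | 105.00 | 12.00 | 529200.00 | 60480.00
web | 3640.00 | 105.00 | 94.00 | 382200.00 | 342160.00
top flange | 1000.00 | 105.00 | 169.00 | 105000.00 | 169000.00
Σ | 9680.00 |  |  | 1016400.00 | 571640.00
x̄ = 1016400.00 / 9680.00 = 105.00 in
ȳ = 571640.00 / 9680.00 = 59.05 in

x̄ = 105.00 in, ȳ = 59.05 in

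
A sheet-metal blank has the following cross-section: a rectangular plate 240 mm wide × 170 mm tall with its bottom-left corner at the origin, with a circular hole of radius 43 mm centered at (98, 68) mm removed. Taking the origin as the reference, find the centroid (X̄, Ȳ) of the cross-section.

plate: A = 240 × 170 = 40800.00, centroid at (120.00, 85.00).
hole: A = −π·43² = -5808.80, centroid at (98.00, 68.00).
ΣA = 34991.20 mm²
ΣAX̄ = (40800.00)(120.00) + (-5808.80)(98.00) = 4326737.13 mm³
ΣAȲ = (40800.00)(85.00) + (-5808.80)(68.00) = 3073001.27 mm³
X̄ = 4326737.13 / 34991.20 = 123.65 mm
Ȳ = 3073001.27 / 34991.20 = 87.82 mm

X̄ = 123.65 mm, Ȳ = 87.82 mm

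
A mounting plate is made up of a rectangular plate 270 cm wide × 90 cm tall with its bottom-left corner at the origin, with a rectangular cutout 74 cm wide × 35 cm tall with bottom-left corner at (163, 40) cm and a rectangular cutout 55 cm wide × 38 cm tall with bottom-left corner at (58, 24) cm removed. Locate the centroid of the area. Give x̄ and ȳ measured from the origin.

x̄ = 131.69 cm, ȳ = 43.56 cm

plate: A = 270 × 90 = 24300.00, centroid at (135.00, 45.00).
hole 1: A = −(74 × 35) = -2590.00, centroid at (200.00, 57.50).
hole 2: A = −(55 × 38) = -2090.00, centroid at (85.50, 43.00).
ΣA = 19620.00 cm², ΣAx̄ = 2583805.00 cm³, ΣAȳ = 854705.00 cm³.
x̄ = 2583805.00/19620.00 = 131.69 cm; ȳ = 854705.00/19620.00 = 43.56 cm.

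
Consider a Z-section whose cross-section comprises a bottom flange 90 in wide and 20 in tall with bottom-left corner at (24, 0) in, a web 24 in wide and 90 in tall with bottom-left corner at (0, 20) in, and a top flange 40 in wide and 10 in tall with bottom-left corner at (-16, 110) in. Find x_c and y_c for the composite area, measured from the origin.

x_c = 34.80 in, y_c = 46.88 in

bottom flange: A = 90 × 20 = 1800.00, centroid at (69.00, 10.00).
web: A = 24 × 90 = 2160.00, centroid at (12.00, 65.00).
top flange: A = 40 × 10 = 400.00, centroid at (4.00, 115.00).
ΣA = 4360.00 in², ΣAx_c = 151720.00 in³, ΣAy_c = 204400.00 in³.
x_c = 151720.00/4360.00 = 34.80 in; y_c = 204400.00/4360.00 = 46.88 in.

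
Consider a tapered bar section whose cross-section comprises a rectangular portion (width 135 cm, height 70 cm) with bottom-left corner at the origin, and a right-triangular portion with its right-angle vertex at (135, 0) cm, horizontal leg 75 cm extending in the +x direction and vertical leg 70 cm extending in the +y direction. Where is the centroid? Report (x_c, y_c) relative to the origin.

x_c = 87.61 cm, y_c = 32.46 cm

rectangular portion: A = 135 × 70 = 9450.00, centroid at (67.50, 35.00).
triangular portion: A = ½·75·70 = 2625.00, centroid at (160.00, 23.33).
ΣA = 12075.00 cm², ΣAx_c = 1057875.00 cm³, ΣAy_c = 392000.00 cm³.
x_c = 1057875.00/12075.00 = 87.61 cm; y_c = 392000.00/12075.00 = 32.46 cm.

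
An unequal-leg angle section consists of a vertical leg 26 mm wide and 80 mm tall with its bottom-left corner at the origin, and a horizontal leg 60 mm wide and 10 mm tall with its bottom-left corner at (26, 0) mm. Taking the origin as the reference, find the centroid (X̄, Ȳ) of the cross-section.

vertical leg: A = 26 × 80 = 2080.00, centroid at (13.00, 40.00).
horizontal leg: A = 60 × 10 = 600.00, centroid at (56.00, 5.00).
ΣA = 2680.00 mm², ΣAX̄ = 60640.00 mm³, ΣAȲ = 86200.00 mm³.
X̄ = 60640.00/2680.00 = 22.63 mm; Ȳ = 86200.00/2680.00 = 32.16 mm.

X̄ = 22.63 mm, Ȳ = 32.16 mm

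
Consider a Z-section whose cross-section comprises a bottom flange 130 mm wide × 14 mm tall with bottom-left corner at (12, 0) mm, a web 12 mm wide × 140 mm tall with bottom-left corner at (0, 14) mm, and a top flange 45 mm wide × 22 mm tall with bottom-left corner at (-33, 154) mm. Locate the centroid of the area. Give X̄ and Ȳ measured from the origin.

X̄ = 31.14 mm, Ȳ = 70.65 mm

Part | A | x̄ᵢ | ȳᵢ | A·x̄ᵢ | A·ȳᵢ
bottom flange | 1820.00 | 77.00 | 7.00 | 140140.00 | 12740.00
web | 1680.00 | 6.00 | 84.00 | 10080.00 | 141120.00
top flange | 990.00 | -10.50 | 165.00 | -10395.00 | 163350.00
Σ | 4490.00 |  |  | 139825.00 | 317210.00
X̄ = 139825.00 / 4490.00 = 31.14 mm
Ȳ = 317210.00 / 4490.00 = 70.65 mm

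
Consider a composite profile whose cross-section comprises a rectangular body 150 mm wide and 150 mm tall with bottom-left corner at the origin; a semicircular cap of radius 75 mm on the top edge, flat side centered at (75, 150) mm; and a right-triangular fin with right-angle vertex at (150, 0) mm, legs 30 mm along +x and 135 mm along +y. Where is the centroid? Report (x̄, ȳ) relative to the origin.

x̄ = 80.16 mm, ȳ = 101.47 mm

rectangular body: A = 150 × 150 = 22500.00, centroid at (75.00, 75.00).
semicircular top: A = ½π·75² = 8835.73, centroid at (75.00, 181.83).
triangular fin: A = ½·30·135 = 2025.00, centroid at (160.00, 45.00).
ΣA = 33360.73 mm², ΣAx̄ = 2674179.70 mm³, ΣAȳ = 3385234.40 mm³.
x̄ = 2674179.70/33360.73 = 80.16 mm; ȳ = 3385234.40/33360.73 = 101.47 mm.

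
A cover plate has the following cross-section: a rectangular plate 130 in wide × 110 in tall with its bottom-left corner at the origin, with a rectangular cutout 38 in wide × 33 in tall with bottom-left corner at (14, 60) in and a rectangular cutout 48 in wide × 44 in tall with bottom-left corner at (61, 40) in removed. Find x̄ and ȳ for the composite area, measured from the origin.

x̄ = 64.81 in, ȳ = 51.18 in

Part | A | x̄ᵢ | ȳᵢ | A·x̄ᵢ | A·ȳᵢ
plate | 14300.00 | 65.00 | 55.00 | 929500.00 | 786500.00
hole 1 | -1254.00 | 33.00 | 76.50 | -41382.00 | -95931.00
hole 2 | -2112.00 | 85.00 | 62.00 | -179520.00 | -130944.00
Σ | 10934.00 |  |  | 708598.00 | 559625.00
x̄ = 708598.00 / 10934.00 = 64.81 in
ȳ = 559625.00 / 10934.00 = 51.18 in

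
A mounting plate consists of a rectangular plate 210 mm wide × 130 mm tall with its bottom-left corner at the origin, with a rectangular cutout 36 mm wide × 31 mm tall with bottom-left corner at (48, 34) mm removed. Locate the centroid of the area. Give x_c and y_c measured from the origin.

x_c = 106.66 mm, y_c = 65.66 mm

plate: A = 210 × 130 = 27300.00, centroid at (105.00, 65.00).
hole: A = −(36 × 31) = -1116.00, centroid at (66.00, 49.50).
ΣA = 26184.00 mm²
ΣAx_c = (27300.00)(105.00) + (-1116.00)(66.00) = 2792844.00 mm³
ΣAy_c = (27300.00)(65.00) + (-1116.00)(49.50) = 1719258.00 mm³
x_c = 2792844.00 / 26184.00 = 106.66 mm
y_c = 1719258.00 / 26184.00 = 65.66 mm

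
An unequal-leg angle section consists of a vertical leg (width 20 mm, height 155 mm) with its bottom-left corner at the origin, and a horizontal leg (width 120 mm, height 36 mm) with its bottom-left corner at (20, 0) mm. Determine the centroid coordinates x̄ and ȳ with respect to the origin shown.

x̄ = 50.75 mm, ȳ = 42.86 mm

vertical leg: A = 20 × 155 = 3100.00, centroid at (10.00, 77.50).
horizontal leg: A = 120 × 36 = 4320.00, centroid at (80.00, 18.00).
ΣA = 7420.00 mm², ΣAx̄ = 376600.00 mm³, ΣAȳ = 318010.00 mm³.
x̄ = 376600.00/7420.00 = 50.75 mm; ȳ = 318010.00/7420.00 = 42.86 mm.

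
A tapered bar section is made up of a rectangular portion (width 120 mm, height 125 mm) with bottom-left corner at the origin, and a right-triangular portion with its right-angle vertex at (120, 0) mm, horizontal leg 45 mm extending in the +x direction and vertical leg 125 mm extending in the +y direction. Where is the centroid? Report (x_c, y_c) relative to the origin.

x_c = 71.84 mm, y_c = 59.21 mm

Part | A | x̄ᵢ | ȳᵢ | A·x̄ᵢ | A·ȳᵢ
rectangular portion | 15000.00 | 60.00 | 62.50 | 900000.00 | 937500.00
triangular portion | 2812.50 | 135.00 | 41.67 | 379687.50 | 117187.50
Σ | 17812.50 |  |  | 1279687.50 | 1054687.50
x_c = 1279687.50 / 17812.50 = 71.84 mm
y_c = 1054687.50 / 17812.50 = 59.21 mm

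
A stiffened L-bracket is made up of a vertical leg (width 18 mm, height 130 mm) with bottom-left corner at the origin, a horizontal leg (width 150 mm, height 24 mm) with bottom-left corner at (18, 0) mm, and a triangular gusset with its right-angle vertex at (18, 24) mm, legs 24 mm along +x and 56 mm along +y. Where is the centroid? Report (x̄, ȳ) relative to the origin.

x̄ = 56.46 mm, ȳ = 33.87 mm

Part | A | x̄ᵢ | ȳᵢ | A·x̄ᵢ | A·ȳᵢ
vertical leg | 2340.00 | 9.00 | 65.00 | 21060.00 | 152100.00
horizontal leg | 3600.00 | 93.00 | 12.00 | 334800.00 | 43200.00
gusset | 672.00 | 26.00 | 42.67 | 17472.00 | 28672.00
Σ | 6612.00 |  |  | 373332.00 | 223972.00
x̄ = 373332.00 / 6612.00 = 56.46 mm
ȳ = 223972.00 / 6612.00 = 33.87 mm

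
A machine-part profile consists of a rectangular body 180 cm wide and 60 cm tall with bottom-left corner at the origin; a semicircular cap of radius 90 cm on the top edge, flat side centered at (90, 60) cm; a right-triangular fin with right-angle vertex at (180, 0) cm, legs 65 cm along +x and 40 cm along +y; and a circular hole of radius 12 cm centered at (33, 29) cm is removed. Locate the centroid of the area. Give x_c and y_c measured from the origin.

x_c = 97.01 cm, y_c = 64.73 cm

rectangular body: A = 180 × 60 = 10800.00, centroid at (90.00, 30.00).
semicircular top: A = ½π·90² = 12723.45, centroid at (90.00, 98.20).
triangular fin: A = ½·65·40 = 1300.00, centroid at (201.67, 13.33).
hole: A = −π·12² = -452.39, centroid at (33.00, 29.00).
ΣA = 24371.06 cm²
ΣAx_c = (10800.00)(90.00) + (12723.45)(90.00) + (1300.00)(201.67) + (-452.39)(33.00) = 2364348.34 cm³
ΣAy_c = (10800.00)(30.00) + (12723.45)(98.20) + (1300.00)(13.33) + (-452.39)(29.00) = 1577621.06 cm³
x_c = 2364348.34 / 24371.06 = 97.01 cm
y_c = 1577621.06 / 24371.06 = 64.73 cm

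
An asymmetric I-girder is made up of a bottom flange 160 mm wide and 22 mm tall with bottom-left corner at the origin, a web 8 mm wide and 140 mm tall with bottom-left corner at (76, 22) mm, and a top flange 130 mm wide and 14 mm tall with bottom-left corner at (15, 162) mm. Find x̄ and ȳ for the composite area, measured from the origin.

x̄ = 80.00 mm, ȳ = 69.56 mm

bottom flange: A = 160 × 22 = 3520.00, centroid at (80.00, 11.00).
web: A = 8 × 140 = 1120.00, centroid at (80.00, 92.00).
top flange: A = 130 × 14 = 1820.00, centroid at (80.00, 169.00).
ΣA = 6460.00 mm², ΣAx̄ = 516800.00 mm³, ΣAȳ = 449340.00 mm³.
x̄ = 516800.00/6460.00 = 80.00 mm; ȳ = 449340.00/6460.00 = 69.56 mm.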